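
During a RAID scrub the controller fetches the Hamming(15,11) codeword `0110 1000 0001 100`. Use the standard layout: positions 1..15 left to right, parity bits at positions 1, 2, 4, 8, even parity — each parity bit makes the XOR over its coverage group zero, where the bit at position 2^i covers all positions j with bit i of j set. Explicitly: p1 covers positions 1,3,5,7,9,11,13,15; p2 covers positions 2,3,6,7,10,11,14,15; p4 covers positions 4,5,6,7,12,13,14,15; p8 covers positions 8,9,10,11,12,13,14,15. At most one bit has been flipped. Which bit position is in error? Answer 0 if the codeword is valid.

5

s1: b1⊕b3⊕b5⊕b7⊕b9⊕b11⊕b13⊕b15 = 0⊕1⊕1⊕0⊕0⊕0⊕1⊕0 = 1
s2: b2⊕b3⊕b6⊕b7⊕b10⊕b11⊕b14⊕b15 = 1⊕1⊕0⊕0⊕0⊕0⊕0⊕0 = 0
s4: b4⊕b5⊕b6⊕b7⊕b12⊕b13⊕b14⊕b15 = 0⊕1⊕0⊕0⊕1⊕1⊕0⊕0 = 1
s8: b8⊕b9⊕b10⊕b11⊕b12⊕b13⊕b14⊕b15 = 0⊕0⊕0⊕0⊕1⊕1⊕0⊕0 = 0
Syndrome (s8...s1) = 0101 → position 5.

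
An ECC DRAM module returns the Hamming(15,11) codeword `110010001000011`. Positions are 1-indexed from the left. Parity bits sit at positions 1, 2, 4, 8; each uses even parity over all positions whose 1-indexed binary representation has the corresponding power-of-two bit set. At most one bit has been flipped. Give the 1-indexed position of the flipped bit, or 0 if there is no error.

14

s1: b1⊕b3⊕b5⊕b7⊕b9⊕b11⊕b13⊕b15 = 1⊕0⊕1⊕0⊕1⊕0⊕0⊕1 = 0
s2: b2⊕b3⊕b6⊕b7⊕b10⊕b11⊕b14⊕b15 = 1⊕0⊕0⊕0⊕0⊕0⊕1⊕1 = 1
s4: b4⊕b5⊕b6⊕b7⊕b12⊕b13⊕b14⊕b15 = 0⊕1⊕0⊕0⊕0⊕0⊕1⊕1 = 1
s8: b8⊕b9⊕b10⊕b11⊕b12⊕b13⊕b14⊕b15 = 0⊕1⊕0⊕0⊕0⊕0⊕1⊕1 = 1
Syndrome (s8...s1) = 1110 → position 14.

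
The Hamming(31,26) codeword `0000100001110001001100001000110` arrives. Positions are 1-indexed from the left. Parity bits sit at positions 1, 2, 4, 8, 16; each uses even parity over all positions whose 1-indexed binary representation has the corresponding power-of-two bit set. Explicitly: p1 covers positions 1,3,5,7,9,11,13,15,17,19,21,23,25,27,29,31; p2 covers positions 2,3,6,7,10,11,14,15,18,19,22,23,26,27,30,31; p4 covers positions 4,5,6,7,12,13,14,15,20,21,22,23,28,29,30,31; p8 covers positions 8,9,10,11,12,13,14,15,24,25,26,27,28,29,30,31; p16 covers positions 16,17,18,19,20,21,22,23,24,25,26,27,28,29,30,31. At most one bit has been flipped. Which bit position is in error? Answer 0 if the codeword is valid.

s1: b1⊕b3⊕b5⊕b7⊕b9⊕b11⊕b13⊕b15⊕b17⊕b19⊕b21⊕b23⊕b25⊕b27⊕b29⊕b31 = 0⊕0⊕1⊕0⊕0⊕1⊕0⊕0⊕0⊕1⊕0⊕0⊕1⊕0⊕1⊕0 = 1
s2: b2⊕b3⊕b6⊕b7⊕b10⊕b11⊕b14⊕b15⊕b18⊕b19⊕b22⊕b23⊕b26⊕b27⊕b30⊕b31 = 0⊕0⊕0⊕0⊕1⊕1⊕0⊕0⊕0⊕1⊕0⊕0⊕0⊕0⊕1⊕0 = 0
s4: b4⊕b5⊕b6⊕b7⊕b12⊕b13⊕b14⊕b15⊕b20⊕b21⊕b22⊕b23⊕b28⊕b29⊕b30⊕b31 = 0⊕1⊕0⊕0⊕1⊕0⊕0⊕0⊕1⊕0⊕0⊕0⊕0⊕1⊕1⊕0 = 1
s8: b8⊕b9⊕b10⊕b11⊕b12⊕b13⊕b14⊕b15⊕b24⊕b25⊕b26⊕b27⊕b28⊕b29⊕b30⊕b31 = 0⊕0⊕1⊕1⊕1⊕0⊕0⊕0⊕0⊕1⊕0⊕0⊕0⊕1⊕1⊕0 = 0
s16: b16⊕b17⊕b18⊕b19⊕b20⊕b21⊕b22⊕b23⊕b24⊕b25⊕b26⊕b27⊕b28⊕b29⊕b30⊕b31 = 1⊕0⊕0⊕1⊕1⊕0⊕0⊕0⊕0⊕1⊕0⊕0⊕0⊕1⊕1⊕0 = 0
Syndrome (s16...s1) = 00101 → position 5.

5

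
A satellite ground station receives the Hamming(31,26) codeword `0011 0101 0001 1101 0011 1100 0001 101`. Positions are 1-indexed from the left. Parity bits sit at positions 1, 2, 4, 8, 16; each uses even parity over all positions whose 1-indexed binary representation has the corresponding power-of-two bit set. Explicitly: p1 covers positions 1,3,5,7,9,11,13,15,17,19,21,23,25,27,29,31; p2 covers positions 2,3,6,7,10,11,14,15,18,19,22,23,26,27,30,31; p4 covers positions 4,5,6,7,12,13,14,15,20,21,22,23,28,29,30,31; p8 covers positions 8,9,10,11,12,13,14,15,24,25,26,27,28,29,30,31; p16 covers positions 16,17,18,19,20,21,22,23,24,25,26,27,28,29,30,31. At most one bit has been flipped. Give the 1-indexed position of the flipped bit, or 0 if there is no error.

12

s1: b1⊕b3⊕b5⊕b7⊕b9⊕b11⊕b13⊕b15⊕b17⊕b19⊕b21⊕b23⊕b25⊕b27⊕b29⊕b31 = 0⊕1⊕0⊕0⊕0⊕0⊕1⊕0⊕0⊕1⊕1⊕0⊕0⊕0⊕1⊕1 = 0
s2: b2⊕b3⊕b6⊕b7⊕b10⊕b11⊕b14⊕b15⊕b18⊕b19⊕b22⊕b23⊕b26⊕b27⊕b30⊕b31 = 0⊕1⊕1⊕0⊕0⊕0⊕1⊕0⊕0⊕1⊕1⊕0⊕0⊕0⊕0⊕1 = 0
s4: b4⊕b5⊕b6⊕b7⊕b12⊕b13⊕b14⊕b15⊕b20⊕b21⊕b22⊕b23⊕b28⊕b29⊕b30⊕b31 = 1⊕0⊕1⊕0⊕1⊕1⊕1⊕0⊕1⊕1⊕1⊕0⊕1⊕1⊕0⊕1 = 1
s8: b8⊕b9⊕b10⊕b11⊕b12⊕b13⊕b14⊕b15⊕b24⊕b25⊕b26⊕b27⊕b28⊕b29⊕b30⊕b31 = 1⊕0⊕0⊕0⊕1⊕1⊕1⊕0⊕0⊕0⊕0⊕0⊕1⊕1⊕0⊕1 = 1
s16: b16⊕b17⊕b18⊕b19⊕b20⊕b21⊕b22⊕b23⊕b24⊕b25⊕b26⊕b27⊕b28⊕b29⊕b30⊕b31 = 1⊕0⊕0⊕1⊕1⊕1⊕1⊕0⊕0⊕0⊕0⊕0⊕1⊕1⊕0⊕1 = 0
Syndrome (s16...s1) = 01100 → position 12.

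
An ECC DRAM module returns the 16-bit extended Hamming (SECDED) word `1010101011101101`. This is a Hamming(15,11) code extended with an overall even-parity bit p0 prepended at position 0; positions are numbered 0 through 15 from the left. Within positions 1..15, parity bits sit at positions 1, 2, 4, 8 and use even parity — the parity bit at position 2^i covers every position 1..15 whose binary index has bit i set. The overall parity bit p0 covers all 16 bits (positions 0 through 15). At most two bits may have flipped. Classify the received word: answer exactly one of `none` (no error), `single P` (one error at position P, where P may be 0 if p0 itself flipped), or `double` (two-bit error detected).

double

s1: b1⊕b3⊕b5⊕b7⊕b9⊕b11⊕b13⊕b15 = 0⊕0⊕0⊕0⊕1⊕0⊕1⊕1 = 1
s2: b2⊕b3⊕b6⊕b7⊕b10⊕b11⊕b14⊕b15 = 1⊕0⊕1⊕0⊕1⊕0⊕0⊕1 = 0
s4: b4⊕b5⊕b6⊕b7⊕b12⊕b13⊕b14⊕b15 = 1⊕0⊕1⊕0⊕1⊕1⊕0⊕1 = 1
s8: b8⊕b9⊕b10⊕b11⊕b12⊕b13⊕b14⊕b15 = 1⊕1⊕1⊕0⊕1⊕1⊕0⊕1 = 0
Syndrome (s8...s1) = 0101 → position 5.
Overall parity (XOR of all 16 bits, including p0): 1⊕0⊕1⊕0⊕1⊕0⊕1⊕0⊕1⊕1⊕1⊕0⊕1⊕1⊕0⊕1 = 0
Overall=0, syndrome position=5 → double-bit error detected (uncorrectable).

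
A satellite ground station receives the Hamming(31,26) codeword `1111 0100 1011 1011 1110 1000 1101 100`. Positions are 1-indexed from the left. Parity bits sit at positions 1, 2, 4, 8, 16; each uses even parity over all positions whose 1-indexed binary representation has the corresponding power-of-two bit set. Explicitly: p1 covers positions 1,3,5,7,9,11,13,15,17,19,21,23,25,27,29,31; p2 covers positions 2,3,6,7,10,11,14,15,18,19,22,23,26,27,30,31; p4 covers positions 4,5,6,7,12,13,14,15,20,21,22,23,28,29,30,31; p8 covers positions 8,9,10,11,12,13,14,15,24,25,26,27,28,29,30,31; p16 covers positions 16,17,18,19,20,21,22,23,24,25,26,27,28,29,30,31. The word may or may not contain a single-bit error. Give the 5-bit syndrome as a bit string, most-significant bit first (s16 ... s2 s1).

11001

s1: b1⊕b3⊕b5⊕b7⊕b9⊕b11⊕b13⊕b15⊕b17⊕b19⊕b21⊕b23⊕b25⊕b27⊕b29⊕b31 = 1⊕1⊕0⊕0⊕1⊕1⊕1⊕1⊕1⊕1⊕1⊕0⊕1⊕0⊕1⊕0 = 1
s2: b2⊕b3⊕b6⊕b7⊕b10⊕b11⊕b14⊕b15⊕b18⊕b19⊕b22⊕b23⊕b26⊕b27⊕b30⊕b31 = 1⊕1⊕1⊕0⊕0⊕1⊕0⊕1⊕1⊕1⊕0⊕0⊕1⊕0⊕0⊕0 = 0
s4: b4⊕b5⊕b6⊕b7⊕b12⊕b13⊕b14⊕b15⊕b20⊕b21⊕b22⊕b23⊕b28⊕b29⊕b30⊕b31 = 1⊕0⊕1⊕0⊕1⊕1⊕0⊕1⊕0⊕1⊕0⊕0⊕1⊕1⊕0⊕0 = 0
s8: b8⊕b9⊕b10⊕b11⊕b12⊕b13⊕b14⊕b15⊕b24⊕b25⊕b26⊕b27⊕b28⊕b29⊕b30⊕b31 = 0⊕1⊕0⊕1⊕1⊕1⊕0⊕1⊕0⊕1⊕1⊕0⊕1⊕1⊕0⊕0 = 1
s16: b16⊕b17⊕b18⊕b19⊕b20⊕b21⊕b22⊕b23⊕b24⊕b25⊕b26⊕b27⊕b28⊕b29⊕b30⊕b31 = 1⊕1⊕1⊕1⊕0⊕1⊕0⊕0⊕0⊕1⊕1⊕0⊕1⊕1⊕0⊕0 = 1
Syndrome (s16...s1) = 11001 → position 25.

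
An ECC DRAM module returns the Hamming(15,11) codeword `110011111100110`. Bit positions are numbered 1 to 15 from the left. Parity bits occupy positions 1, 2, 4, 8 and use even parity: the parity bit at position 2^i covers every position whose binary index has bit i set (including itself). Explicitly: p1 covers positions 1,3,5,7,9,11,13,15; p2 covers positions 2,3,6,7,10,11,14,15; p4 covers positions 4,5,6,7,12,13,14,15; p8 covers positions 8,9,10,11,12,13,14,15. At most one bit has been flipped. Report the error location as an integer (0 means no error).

s1: b1⊕b3⊕b5⊕b7⊕b9⊕b11⊕b13⊕b15 = 1⊕0⊕1⊕1⊕1⊕0⊕1⊕0 = 1
s2: b2⊕b3⊕b6⊕b7⊕b10⊕b11⊕b14⊕b15 = 1⊕0⊕1⊕1⊕1⊕0⊕1⊕0 = 1
s4: b4⊕b5⊕b6⊕b7⊕b12⊕b13⊕b14⊕b15 = 0⊕1⊕1⊕1⊕0⊕1⊕1⊕0 = 1
s8: b8⊕b9⊕b10⊕b11⊕b12⊕b13⊕b14⊕b15 = 1⊕1⊕1⊕0⊕0⊕1⊕1⊕0 = 1
Syndrome (s8...s1) = 1111 → position 15.

15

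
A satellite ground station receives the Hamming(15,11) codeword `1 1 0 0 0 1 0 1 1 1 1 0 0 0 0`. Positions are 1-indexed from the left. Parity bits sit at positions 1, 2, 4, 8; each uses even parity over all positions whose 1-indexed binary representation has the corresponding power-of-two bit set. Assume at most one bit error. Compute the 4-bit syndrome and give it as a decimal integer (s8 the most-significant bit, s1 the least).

s1: b1⊕b3⊕b5⊕b7⊕b9⊕b11⊕b13⊕b15 = 1⊕0⊕0⊕0⊕1⊕1⊕0⊕0 = 1
s2: b2⊕b3⊕b6⊕b7⊕b10⊕b11⊕b14⊕b15 = 1⊕0⊕1⊕0⊕1⊕1⊕0⊕0 = 0
s4: b4⊕b5⊕b6⊕b7⊕b12⊕b13⊕b14⊕b15 = 0⊕0⊕1⊕0⊕0⊕0⊕0⊕0 = 1
s8: b8⊕b9⊕b10⊕b11⊕b12⊕b13⊕b14⊕b15 = 1⊕1⊕1⊕1⊕0⊕0⊕0⊕0 = 0
Syndrome (s8...s1) = 0101 → position 5.

5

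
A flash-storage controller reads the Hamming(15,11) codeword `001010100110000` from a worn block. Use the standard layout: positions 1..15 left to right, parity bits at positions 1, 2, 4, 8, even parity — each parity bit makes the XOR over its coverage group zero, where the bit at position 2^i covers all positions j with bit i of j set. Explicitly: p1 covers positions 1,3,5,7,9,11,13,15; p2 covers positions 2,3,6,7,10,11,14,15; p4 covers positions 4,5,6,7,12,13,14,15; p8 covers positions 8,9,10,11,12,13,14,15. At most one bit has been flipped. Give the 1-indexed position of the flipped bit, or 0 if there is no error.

0

s1: b1⊕b3⊕b5⊕b7⊕b9⊕b11⊕b13⊕b15 = 0⊕1⊕1⊕1⊕0⊕1⊕0⊕0 = 0
s2: b2⊕b3⊕b6⊕b7⊕b10⊕b11⊕b14⊕b15 = 0⊕1⊕0⊕1⊕1⊕1⊕0⊕0 = 0
s4: b4⊕b5⊕b6⊕b7⊕b12⊕b13⊕b14⊕b15 = 0⊕1⊕0⊕1⊕0⊕0⊕0⊕0 = 0
s8: b8⊕b9⊕b10⊕b11⊕b12⊕b13⊕b14⊕b15 = 0⊕0⊕1⊕1⊕0⊕0⊕0⊕0 = 0
Syndrome (s8...s1) = 0000 → position 0 (no error).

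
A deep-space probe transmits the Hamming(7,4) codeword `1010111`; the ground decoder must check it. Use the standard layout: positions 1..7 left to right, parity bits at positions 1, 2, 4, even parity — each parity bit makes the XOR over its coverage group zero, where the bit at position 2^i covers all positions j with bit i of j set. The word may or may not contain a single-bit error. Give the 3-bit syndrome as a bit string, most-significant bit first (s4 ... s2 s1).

s1: b1⊕b3⊕b5⊕b7 = 1⊕1⊕1⊕1 = 0
s2: b2⊕b3⊕b6⊕b7 = 0⊕1⊕1⊕1 = 1
s4: b4⊕b5⊕b6⊕b7 = 0⊕1⊕1⊕1 = 1
Syndrome (s4...s1) = 110 → position 6.

110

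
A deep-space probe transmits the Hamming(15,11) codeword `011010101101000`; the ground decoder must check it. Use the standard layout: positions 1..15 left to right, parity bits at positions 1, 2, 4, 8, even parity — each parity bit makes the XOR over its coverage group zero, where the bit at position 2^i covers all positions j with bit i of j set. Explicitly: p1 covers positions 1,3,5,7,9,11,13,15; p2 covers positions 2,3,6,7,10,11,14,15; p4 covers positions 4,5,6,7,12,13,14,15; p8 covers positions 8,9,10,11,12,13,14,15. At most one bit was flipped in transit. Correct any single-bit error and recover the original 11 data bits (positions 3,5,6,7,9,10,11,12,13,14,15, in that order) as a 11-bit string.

s1: b1⊕b3⊕b5⊕b7⊕b9⊕b11⊕b13⊕b15 = 0⊕1⊕1⊕1⊕1⊕0⊕0⊕0 = 0
s2: b2⊕b3⊕b6⊕b7⊕b10⊕b11⊕b14⊕b15 = 1⊕1⊕0⊕1⊕1⊕0⊕0⊕0 = 0
s4: b4⊕b5⊕b6⊕b7⊕b12⊕b13⊕b14⊕b15 = 0⊕1⊕0⊕1⊕1⊕0⊕0⊕0 = 1
s8: b8⊕b9⊕b10⊕b11⊕b12⊕b13⊕b14⊕b15 = 0⊕1⊕1⊕0⊕1⊕0⊕0⊕0 = 1
Syndrome (s8...s1) = 1100 → position 12.
Flip bit 12: corrected codeword = 011010101100000
Data bits at positions 3,5,6,7,9,10,11,12,13,14,15: 11011100000

11011100000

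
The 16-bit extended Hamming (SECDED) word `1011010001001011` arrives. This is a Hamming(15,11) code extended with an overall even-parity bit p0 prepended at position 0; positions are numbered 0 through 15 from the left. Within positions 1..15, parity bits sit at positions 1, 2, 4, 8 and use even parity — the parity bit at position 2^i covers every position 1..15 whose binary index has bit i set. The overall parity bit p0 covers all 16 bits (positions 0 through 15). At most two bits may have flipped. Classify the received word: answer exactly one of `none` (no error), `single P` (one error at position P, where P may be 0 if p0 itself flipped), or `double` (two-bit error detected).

none

s1: b1⊕b3⊕b5⊕b7⊕b9⊕b11⊕b13⊕b15 = 0⊕1⊕1⊕0⊕1⊕0⊕0⊕1 = 0
s2: b2⊕b3⊕b6⊕b7⊕b10⊕b11⊕b14⊕b15 = 1⊕1⊕0⊕0⊕0⊕0⊕1⊕1 = 0
s4: b4⊕b5⊕b6⊕b7⊕b12⊕b13⊕b14⊕b15 = 0⊕1⊕0⊕0⊕1⊕0⊕1⊕1 = 0
s8: b8⊕b9⊕b10⊕b11⊕b12⊕b13⊕b14⊕b15 = 0⊕1⊕0⊕0⊕1⊕0⊕1⊕1 = 0
Syndrome (s8...s1) = 0000 → position 0 (no error).
Overall parity (XOR of all 16 bits, including p0): 1⊕0⊕1⊕1⊕0⊕1⊕0⊕0⊕0⊕1⊕0⊕0⊕1⊕0⊕1⊕1 = 0
Overall=0, syndrome position=0 → no error.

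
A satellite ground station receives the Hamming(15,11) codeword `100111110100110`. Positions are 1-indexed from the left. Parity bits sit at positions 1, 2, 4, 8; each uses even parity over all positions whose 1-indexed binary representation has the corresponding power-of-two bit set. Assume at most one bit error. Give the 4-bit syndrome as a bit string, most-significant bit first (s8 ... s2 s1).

0000

s1: b1⊕b3⊕b5⊕b7⊕b9⊕b11⊕b13⊕b15 = 1⊕0⊕1⊕1⊕0⊕0⊕1⊕0 = 0
s2: b2⊕b3⊕b6⊕b7⊕b10⊕b11⊕b14⊕b15 = 0⊕0⊕1⊕1⊕1⊕0⊕1⊕0 = 0
s4: b4⊕b5⊕b6⊕b7⊕b12⊕b13⊕b14⊕b15 = 1⊕1⊕1⊕1⊕0⊕1⊕1⊕0 = 0
s8: b8⊕b9⊕b10⊕b11⊕b12⊕b13⊕b14⊕b15 = 1⊕0⊕1⊕0⊕0⊕1⊕1⊕0 = 0
Syndrome (s8...s1) = 0000 → position 0 (no error).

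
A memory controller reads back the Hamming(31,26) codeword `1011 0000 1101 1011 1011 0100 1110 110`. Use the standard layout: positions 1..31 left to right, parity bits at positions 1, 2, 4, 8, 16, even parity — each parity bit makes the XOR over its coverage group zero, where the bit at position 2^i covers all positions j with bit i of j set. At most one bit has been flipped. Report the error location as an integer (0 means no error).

s1: b1⊕b3⊕b5⊕b7⊕b9⊕b11⊕b13⊕b15⊕b17⊕b19⊕b21⊕b23⊕b25⊕b27⊕b29⊕b31 = 1⊕1⊕0⊕0⊕1⊕0⊕1⊕1⊕1⊕1⊕0⊕0⊕1⊕1⊕1⊕0 = 0
s2: b2⊕b3⊕b6⊕b7⊕b10⊕b11⊕b14⊕b15⊕b18⊕b19⊕b22⊕b23⊕b26⊕b27⊕b30⊕b31 = 0⊕1⊕0⊕0⊕1⊕0⊕0⊕1⊕0⊕1⊕1⊕0⊕1⊕1⊕1⊕0 = 0
s4: b4⊕b5⊕b6⊕b7⊕b12⊕b13⊕b14⊕b15⊕b20⊕b21⊕b22⊕b23⊕b28⊕b29⊕b30⊕b31 = 1⊕0⊕0⊕0⊕1⊕1⊕0⊕1⊕1⊕0⊕1⊕0⊕0⊕1⊕1⊕0 = 0
s8: b8⊕b9⊕b10⊕b11⊕b12⊕b13⊕b14⊕b15⊕b24⊕b25⊕b26⊕b27⊕b28⊕b29⊕b30⊕b31 = 0⊕1⊕1⊕0⊕1⊕1⊕0⊕1⊕0⊕1⊕1⊕1⊕0⊕1⊕1⊕0 = 0
s16: b16⊕b17⊕b18⊕b19⊕b20⊕b21⊕b22⊕b23⊕b24⊕b25⊕b26⊕b27⊕b28⊕b29⊕b30⊕b31 = 1⊕1⊕0⊕1⊕1⊕0⊕1⊕0⊕0⊕1⊕1⊕1⊕0⊕1⊕1⊕0 = 0
Syndrome (s16...s1) = 00000 → position 0 (no error).

0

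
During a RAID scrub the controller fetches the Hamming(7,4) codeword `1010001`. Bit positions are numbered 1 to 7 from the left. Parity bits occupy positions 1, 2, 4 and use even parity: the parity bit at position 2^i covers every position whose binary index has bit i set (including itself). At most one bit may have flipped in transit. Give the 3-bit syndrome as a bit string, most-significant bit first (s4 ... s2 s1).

101

s1: b1⊕b3⊕b5⊕b7 = 1⊕1⊕0⊕1 = 1
s2: b2⊕b3⊕b6⊕b7 = 0⊕1⊕0⊕1 = 0
s4: b4⊕b5⊕b6⊕b7 = 0⊕0⊕0⊕1 = 1
Syndrome (s4...s1) = 101 → position 5.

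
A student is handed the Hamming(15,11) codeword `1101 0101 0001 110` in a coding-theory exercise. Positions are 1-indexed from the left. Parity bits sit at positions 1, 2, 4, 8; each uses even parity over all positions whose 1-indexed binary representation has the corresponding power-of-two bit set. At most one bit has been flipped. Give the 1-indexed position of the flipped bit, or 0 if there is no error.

6

s1: b1⊕b3⊕b5⊕b7⊕b9⊕b11⊕b13⊕b15 = 1⊕0⊕0⊕0⊕0⊕0⊕1⊕0 = 0
s2: b2⊕b3⊕b6⊕b7⊕b10⊕b11⊕b14⊕b15 = 1⊕0⊕1⊕0⊕0⊕0⊕1⊕0 = 1
s4: b4⊕b5⊕b6⊕b7⊕b12⊕b13⊕b14⊕b15 = 1⊕0⊕1⊕0⊕1⊕1⊕1⊕0 = 1
s8: b8⊕b9⊕b10⊕b11⊕b12⊕b13⊕b14⊕b15 = 1⊕0⊕0⊕0⊕1⊕1⊕1⊕0 = 0
Syndrome (s8...s1) = 0110 → position 6.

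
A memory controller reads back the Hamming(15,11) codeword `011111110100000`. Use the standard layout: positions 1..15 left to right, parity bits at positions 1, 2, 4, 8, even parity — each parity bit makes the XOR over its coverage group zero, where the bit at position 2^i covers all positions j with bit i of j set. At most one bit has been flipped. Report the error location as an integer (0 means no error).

3

s1: b1⊕b3⊕b5⊕b7⊕b9⊕b11⊕b13⊕b15 = 0⊕1⊕1⊕1⊕0⊕0⊕0⊕0 = 1
s2: b2⊕b3⊕b6⊕b7⊕b10⊕b11⊕b14⊕b15 = 1⊕1⊕1⊕1⊕1⊕0⊕0⊕0 = 1
s4: b4⊕b5⊕b6⊕b7⊕b12⊕b13⊕b14⊕b15 = 1⊕1⊕1⊕1⊕0⊕0⊕0⊕0 = 0
s8: b8⊕b9⊕b10⊕b11⊕b12⊕b13⊕b14⊕b15 = 1⊕0⊕1⊕0⊕0⊕0⊕0⊕0 = 0
Syndrome (s8...s1) = 0011 → position 3.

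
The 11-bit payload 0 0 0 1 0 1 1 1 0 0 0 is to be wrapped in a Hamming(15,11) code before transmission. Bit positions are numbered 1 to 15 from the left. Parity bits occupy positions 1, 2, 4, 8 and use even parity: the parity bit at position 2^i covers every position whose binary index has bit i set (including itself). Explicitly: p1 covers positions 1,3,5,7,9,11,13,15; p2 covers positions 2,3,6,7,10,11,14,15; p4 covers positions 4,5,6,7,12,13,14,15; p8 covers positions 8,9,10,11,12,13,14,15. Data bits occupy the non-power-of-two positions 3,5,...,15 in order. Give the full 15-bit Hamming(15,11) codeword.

010000110111000

Place data bits at non-power-of-two positions: b3=0, b5=0, b6=0, b7=1, b9=0, b10=1, b11=1, b12=1, b13=0, b14=0, b15=0.
p1 = XOR of data positions {3,5,7,9,11,13,15} = 0⊕0⊕1⊕0⊕1⊕0⊕0 = 0
p2 = XOR of data positions {3,6,7,10,11,14,15} = 0⊕0⊕1⊕1⊕1⊕0⊕0 = 1
p4 = XOR of data positions {5,6,7,12,13,14,15} = 0⊕0⊕1⊕1⊕0⊕0⊕0 = 0
p8 = XOR of data positions {9,10,11,12,13,14,15} = 0⊕1⊕1⊕1⊕0⊕0⊕0 = 1
Codeword b1..b15 = 010000110111000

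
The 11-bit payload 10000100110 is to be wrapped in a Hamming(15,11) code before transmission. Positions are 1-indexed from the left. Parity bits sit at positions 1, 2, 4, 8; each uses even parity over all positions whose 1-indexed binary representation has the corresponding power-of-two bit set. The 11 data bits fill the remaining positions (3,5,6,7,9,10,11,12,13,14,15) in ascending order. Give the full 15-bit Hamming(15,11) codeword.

Place data bits at non-power-of-two positions: b3=1, b5=0, b6=0, b7=0, b9=0, b10=1, b11=0, b12=0, b13=1, b14=1, b15=0.
p1 = XOR of data positions {3,5,7,9,11,13,15} = 1⊕0⊕0⊕0⊕0⊕1⊕0 = 0
p2 = XOR of data positions {3,6,7,10,11,14,15} = 1⊕0⊕0⊕1⊕0⊕1⊕0 = 1
p4 = XOR of data positions {5,6,7,12,13,14,15} = 0⊕0⊕0⊕0⊕1⊕1⊕0 = 0
p8 = XOR of data positions {9,10,11,12,13,14,15} = 0⊕1⊕0⊕0⊕1⊕1⊕0 = 1
Codeword b1..b15 = 011000010100110

011000010100110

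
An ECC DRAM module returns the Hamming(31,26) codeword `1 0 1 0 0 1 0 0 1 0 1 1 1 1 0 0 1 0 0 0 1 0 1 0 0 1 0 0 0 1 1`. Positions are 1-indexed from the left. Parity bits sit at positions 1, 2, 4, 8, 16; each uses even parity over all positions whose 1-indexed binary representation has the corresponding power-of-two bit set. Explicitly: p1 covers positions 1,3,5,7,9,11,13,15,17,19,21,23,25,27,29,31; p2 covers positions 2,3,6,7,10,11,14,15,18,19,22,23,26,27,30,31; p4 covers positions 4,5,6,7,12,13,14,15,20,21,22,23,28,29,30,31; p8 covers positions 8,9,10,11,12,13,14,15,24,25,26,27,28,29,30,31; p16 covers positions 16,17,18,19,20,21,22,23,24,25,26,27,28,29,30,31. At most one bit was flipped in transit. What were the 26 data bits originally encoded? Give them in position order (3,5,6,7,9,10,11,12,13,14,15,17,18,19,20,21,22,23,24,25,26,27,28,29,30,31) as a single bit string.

s1: b1⊕b3⊕b5⊕b7⊕b9⊕b11⊕b13⊕b15⊕b17⊕b19⊕b21⊕b23⊕b25⊕b27⊕b29⊕b31 = 1⊕1⊕0⊕0⊕1⊕1⊕1⊕0⊕1⊕0⊕1⊕1⊕0⊕0⊕0⊕1 = 1
s2: b2⊕b3⊕b6⊕b7⊕b10⊕b11⊕b14⊕b15⊕b18⊕b19⊕b22⊕b23⊕b26⊕b27⊕b30⊕b31 = 0⊕1⊕1⊕0⊕0⊕1⊕1⊕0⊕0⊕0⊕0⊕1⊕1⊕0⊕1⊕1 = 0
s4: b4⊕b5⊕b6⊕b7⊕b12⊕b13⊕b14⊕b15⊕b20⊕b21⊕b22⊕b23⊕b28⊕b29⊕b30⊕b31 = 0⊕0⊕1⊕0⊕1⊕1⊕1⊕0⊕0⊕1⊕0⊕1⊕0⊕0⊕1⊕1 = 0
s8: b8⊕b9⊕b10⊕b11⊕b12⊕b13⊕b14⊕b15⊕b24⊕b25⊕b26⊕b27⊕b28⊕b29⊕b30⊕b31 = 0⊕1⊕0⊕1⊕1⊕1⊕1⊕0⊕0⊕0⊕1⊕0⊕0⊕0⊕1⊕1 = 0
s16: b16⊕b17⊕b18⊕b19⊕b20⊕b21⊕b22⊕b23⊕b24⊕b25⊕b26⊕b27⊕b28⊕b29⊕b30⊕b31 = 0⊕1⊕0⊕0⊕0⊕1⊕0⊕1⊕0⊕0⊕1⊕0⊕0⊕0⊕1⊕1 = 0
Syndrome (s16...s1) = 00001 → position 1.
Flip bit 1: corrected codeword = 0010010010111100100010100100011
Data bits at positions 3,5,6,7,9,10,11,12,13,14,15,17,18,19,20,21,22,23,24,25,26,27,28,29,30,31: 10101011110100010100100011

10101011110100010100100011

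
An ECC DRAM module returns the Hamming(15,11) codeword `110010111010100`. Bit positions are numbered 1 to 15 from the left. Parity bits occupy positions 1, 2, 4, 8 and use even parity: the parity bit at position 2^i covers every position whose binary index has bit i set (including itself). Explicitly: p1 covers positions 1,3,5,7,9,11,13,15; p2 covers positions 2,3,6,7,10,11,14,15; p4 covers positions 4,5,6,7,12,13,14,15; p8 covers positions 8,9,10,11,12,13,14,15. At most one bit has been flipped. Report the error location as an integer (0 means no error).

6

s1: b1⊕b3⊕b5⊕b7⊕b9⊕b11⊕b13⊕b15 = 1⊕0⊕1⊕1⊕1⊕1⊕1⊕0 = 0
s2: b2⊕b3⊕b6⊕b7⊕b10⊕b11⊕b14⊕b15 = 1⊕0⊕0⊕1⊕0⊕1⊕0⊕0 = 1
s4: b4⊕b5⊕b6⊕b7⊕b12⊕b13⊕b14⊕b15 = 0⊕1⊕0⊕1⊕0⊕1⊕0⊕0 = 1
s8: b8⊕b9⊕b10⊕b11⊕b12⊕b13⊕b14⊕b15 = 1⊕1⊕0⊕1⊕0⊕1⊕0⊕0 = 0
Syndrome (s8...s1) = 0110 → position 6.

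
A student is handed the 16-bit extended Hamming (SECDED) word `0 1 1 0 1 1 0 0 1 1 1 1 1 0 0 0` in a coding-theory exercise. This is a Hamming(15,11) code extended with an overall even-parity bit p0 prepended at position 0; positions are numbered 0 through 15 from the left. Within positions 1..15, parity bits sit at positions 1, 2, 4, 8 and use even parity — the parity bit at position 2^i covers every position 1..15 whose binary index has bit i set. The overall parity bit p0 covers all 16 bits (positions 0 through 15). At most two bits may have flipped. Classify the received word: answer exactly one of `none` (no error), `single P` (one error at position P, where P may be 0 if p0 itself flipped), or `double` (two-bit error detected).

single 14

s1: b1⊕b3⊕b5⊕b7⊕b9⊕b11⊕b13⊕b15 = 1⊕0⊕1⊕0⊕1⊕1⊕0⊕0 = 0
s2: b2⊕b3⊕b6⊕b7⊕b10⊕b11⊕b14⊕b15 = 1⊕0⊕0⊕0⊕1⊕1⊕0⊕0 = 1
s4: b4⊕b5⊕b6⊕b7⊕b12⊕b13⊕b14⊕b15 = 1⊕1⊕0⊕0⊕1⊕0⊕0⊕0 = 1
s8: b8⊕b9⊕b10⊕b11⊕b12⊕b13⊕b14⊕b15 = 1⊕1⊕1⊕1⊕1⊕0⊕0⊕0 = 1
Syndrome (s8...s1) = 1110 → position 14.
Overall parity (XOR of all 16 bits, including p0): 0⊕1⊕1⊕0⊕1⊕1⊕0⊕0⊕1⊕1⊕1⊕1⊕1⊕0⊕0⊕0 = 1
Overall=1, syndrome position=14 → single-bit error at position 14.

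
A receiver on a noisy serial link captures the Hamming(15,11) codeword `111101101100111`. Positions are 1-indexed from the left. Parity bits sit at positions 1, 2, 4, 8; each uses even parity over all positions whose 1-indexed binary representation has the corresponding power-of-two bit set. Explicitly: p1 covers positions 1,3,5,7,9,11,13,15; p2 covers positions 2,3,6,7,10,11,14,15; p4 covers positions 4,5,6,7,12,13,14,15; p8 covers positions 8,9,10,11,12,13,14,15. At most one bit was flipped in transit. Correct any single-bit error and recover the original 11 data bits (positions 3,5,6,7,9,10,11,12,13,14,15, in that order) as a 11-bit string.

s1: b1⊕b3⊕b5⊕b7⊕b9⊕b11⊕b13⊕b15 = 1⊕1⊕0⊕1⊕1⊕0⊕1⊕1 = 0
s2: b2⊕b3⊕b6⊕b7⊕b10⊕b11⊕b14⊕b15 = 1⊕1⊕1⊕1⊕1⊕0⊕1⊕1 = 1
s4: b4⊕b5⊕b6⊕b7⊕b12⊕b13⊕b14⊕b15 = 1⊕0⊕1⊕1⊕0⊕1⊕1⊕1 = 0
s8: b8⊕b9⊕b10⊕b11⊕b12⊕b13⊕b14⊕b15 = 0⊕1⊕1⊕0⊕0⊕1⊕1⊕1 = 1
Syndrome (s8...s1) = 1010 → position 10.
Flip bit 10: corrected codeword = 111101101000111
Data bits at positions 3,5,6,7,9,10,11,12,13,14,15: 10111000111

10111000111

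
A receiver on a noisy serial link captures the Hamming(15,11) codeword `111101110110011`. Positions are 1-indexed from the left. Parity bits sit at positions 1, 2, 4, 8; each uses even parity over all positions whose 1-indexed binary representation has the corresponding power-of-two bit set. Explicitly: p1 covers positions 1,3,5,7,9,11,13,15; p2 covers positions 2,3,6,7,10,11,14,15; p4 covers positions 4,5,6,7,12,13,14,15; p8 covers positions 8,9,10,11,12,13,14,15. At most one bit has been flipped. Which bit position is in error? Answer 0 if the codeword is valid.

s1: b1⊕b3⊕b5⊕b7⊕b9⊕b11⊕b13⊕b15 = 1⊕1⊕0⊕1⊕0⊕1⊕0⊕1 = 1
s2: b2⊕b3⊕b6⊕b7⊕b10⊕b11⊕b14⊕b15 = 1⊕1⊕1⊕1⊕1⊕1⊕1⊕1 = 0
s4: b4⊕b5⊕b6⊕b7⊕b12⊕b13⊕b14⊕b15 = 1⊕0⊕1⊕1⊕0⊕0⊕1⊕1 = 1
s8: b8⊕b9⊕b10⊕b11⊕b12⊕b13⊕b14⊕b15 = 1⊕0⊕1⊕1⊕0⊕0⊕1⊕1 = 1
Syndrome (s8...s1) = 1101 → position 13.

13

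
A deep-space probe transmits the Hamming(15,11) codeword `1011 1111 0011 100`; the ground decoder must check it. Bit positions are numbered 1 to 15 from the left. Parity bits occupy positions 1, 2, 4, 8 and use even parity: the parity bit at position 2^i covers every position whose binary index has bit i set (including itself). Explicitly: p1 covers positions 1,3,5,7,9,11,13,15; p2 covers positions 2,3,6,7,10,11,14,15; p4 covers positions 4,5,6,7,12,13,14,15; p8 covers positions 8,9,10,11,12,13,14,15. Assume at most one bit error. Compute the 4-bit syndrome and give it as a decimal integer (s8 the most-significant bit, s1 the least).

0

s1: b1⊕b3⊕b5⊕b7⊕b9⊕b11⊕b13⊕b15 = 1⊕1⊕1⊕1⊕0⊕1⊕1⊕0 = 0
s2: b2⊕b3⊕b6⊕b7⊕b10⊕b11⊕b14⊕b15 = 0⊕1⊕1⊕1⊕0⊕1⊕0⊕0 = 0
s4: b4⊕b5⊕b6⊕b7⊕b12⊕b13⊕b14⊕b15 = 1⊕1⊕1⊕1⊕1⊕1⊕0⊕0 = 0
s8: b8⊕b9⊕b10⊕b11⊕b12⊕b13⊕b14⊕b15 = 1⊕0⊕0⊕1⊕1⊕1⊕0⊕0 = 0
Syndrome (s8...s1) = 0000 → position 0 (no error).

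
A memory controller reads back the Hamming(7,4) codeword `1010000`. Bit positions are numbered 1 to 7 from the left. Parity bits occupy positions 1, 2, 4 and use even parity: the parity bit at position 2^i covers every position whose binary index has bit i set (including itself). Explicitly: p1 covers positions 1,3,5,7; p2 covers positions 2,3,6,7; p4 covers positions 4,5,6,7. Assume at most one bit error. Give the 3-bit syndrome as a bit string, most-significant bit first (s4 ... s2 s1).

s1: b1⊕b3⊕b5⊕b7 = 1⊕1⊕0⊕0 = 0
s2: b2⊕b3⊕b6⊕b7 = 0⊕1⊕0⊕0 = 1
s4: b4⊕b5⊕b6⊕b7 = 0⊕0⊕0⊕0 = 0
Syndrome (s4...s1) = 010 → position 2.

010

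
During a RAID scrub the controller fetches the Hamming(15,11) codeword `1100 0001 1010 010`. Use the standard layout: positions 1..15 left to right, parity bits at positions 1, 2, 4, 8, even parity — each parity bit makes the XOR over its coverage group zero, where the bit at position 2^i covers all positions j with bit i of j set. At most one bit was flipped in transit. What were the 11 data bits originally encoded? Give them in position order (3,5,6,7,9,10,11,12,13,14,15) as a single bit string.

s1: b1⊕b3⊕b5⊕b7⊕b9⊕b11⊕b13⊕b15 = 1⊕0⊕0⊕0⊕1⊕1⊕0⊕0 = 1
s2: b2⊕b3⊕b6⊕b7⊕b10⊕b11⊕b14⊕b15 = 1⊕0⊕0⊕0⊕0⊕1⊕1⊕0 = 1
s4: b4⊕b5⊕b6⊕b7⊕b12⊕b13⊕b14⊕b15 = 0⊕0⊕0⊕0⊕0⊕0⊕1⊕0 = 1
s8: b8⊕b9⊕b10⊕b11⊕b12⊕b13⊕b14⊕b15 = 1⊕1⊕0⊕1⊕0⊕0⊕1⊕0 = 0
Syndrome (s8...s1) = 0111 → position 7.
Flip bit 7: corrected codeword = 110000111010010
Data bits at positions 3,5,6,7,9,10,11,12,13,14,15: 00011010010

00011010010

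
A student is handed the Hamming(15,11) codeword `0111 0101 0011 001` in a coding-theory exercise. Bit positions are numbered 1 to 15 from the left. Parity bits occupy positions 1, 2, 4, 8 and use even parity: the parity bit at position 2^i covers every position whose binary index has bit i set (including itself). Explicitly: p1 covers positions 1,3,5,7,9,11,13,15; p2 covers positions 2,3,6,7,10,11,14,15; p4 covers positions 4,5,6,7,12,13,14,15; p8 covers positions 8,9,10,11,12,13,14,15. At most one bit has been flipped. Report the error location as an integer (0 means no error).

3

s1: b1⊕b3⊕b5⊕b7⊕b9⊕b11⊕b13⊕b15 = 0⊕1⊕0⊕0⊕0⊕1⊕0⊕1 = 1
s2: b2⊕b3⊕b6⊕b7⊕b10⊕b11⊕b14⊕b15 = 1⊕1⊕1⊕0⊕0⊕1⊕0⊕1 = 1
s4: b4⊕b5⊕b6⊕b7⊕b12⊕b13⊕b14⊕b15 = 1⊕0⊕1⊕0⊕1⊕0⊕0⊕1 = 0
s8: b8⊕b9⊕b10⊕b11⊕b12⊕b13⊕b14⊕b15 = 1⊕0⊕0⊕1⊕1⊕0⊕0⊕1 = 0
Syndrome (s8...s1) = 0011 → position 3.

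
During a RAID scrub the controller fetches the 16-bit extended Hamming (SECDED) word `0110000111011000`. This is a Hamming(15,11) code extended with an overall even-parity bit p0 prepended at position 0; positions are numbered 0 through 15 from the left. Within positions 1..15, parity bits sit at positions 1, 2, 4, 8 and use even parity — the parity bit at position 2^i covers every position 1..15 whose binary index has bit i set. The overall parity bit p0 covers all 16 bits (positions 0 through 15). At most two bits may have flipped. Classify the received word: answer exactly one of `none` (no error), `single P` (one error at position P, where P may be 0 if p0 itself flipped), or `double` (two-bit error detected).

single 2

s1: b1⊕b3⊕b5⊕b7⊕b9⊕b11⊕b13⊕b15 = 1⊕0⊕0⊕1⊕1⊕1⊕0⊕0 = 0
s2: b2⊕b3⊕b6⊕b7⊕b10⊕b11⊕b14⊕b15 = 1⊕0⊕0⊕1⊕0⊕1⊕0⊕0 = 1
s4: b4⊕b5⊕b6⊕b7⊕b12⊕b13⊕b14⊕b15 = 0⊕0⊕0⊕1⊕1⊕0⊕0⊕0 = 0
s8: b8⊕b9⊕b10⊕b11⊕b12⊕b13⊕b14⊕b15 = 1⊕1⊕0⊕1⊕1⊕0⊕0⊕0 = 0
Syndrome (s8...s1) = 0010 → position 2.
Overall parity (XOR of all 16 bits, including p0): 0⊕1⊕1⊕0⊕0⊕0⊕0⊕1⊕1⊕1⊕0⊕1⊕1⊕0⊕0⊕0 = 1
Overall=1, syndrome position=2 → single-bit error at position 2.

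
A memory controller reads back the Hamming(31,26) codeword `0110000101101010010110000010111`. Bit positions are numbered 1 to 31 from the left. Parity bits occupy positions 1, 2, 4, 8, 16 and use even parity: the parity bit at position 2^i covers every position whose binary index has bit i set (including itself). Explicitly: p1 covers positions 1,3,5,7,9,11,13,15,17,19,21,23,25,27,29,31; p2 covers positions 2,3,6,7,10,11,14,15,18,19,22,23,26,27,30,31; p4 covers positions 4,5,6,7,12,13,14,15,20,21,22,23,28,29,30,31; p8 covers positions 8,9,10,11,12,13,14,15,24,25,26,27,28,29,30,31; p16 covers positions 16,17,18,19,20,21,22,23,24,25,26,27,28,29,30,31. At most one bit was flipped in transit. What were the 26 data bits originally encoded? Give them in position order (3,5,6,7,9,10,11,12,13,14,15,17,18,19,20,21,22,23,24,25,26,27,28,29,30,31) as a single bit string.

10000110101010110000010101

s1: b1⊕b3⊕b5⊕b7⊕b9⊕b11⊕b13⊕b15⊕b17⊕b19⊕b21⊕b23⊕b25⊕b27⊕b29⊕b31 = 0⊕1⊕0⊕0⊕0⊕1⊕1⊕1⊕0⊕0⊕1⊕0⊕0⊕1⊕1⊕1 = 0
s2: b2⊕b3⊕b6⊕b7⊕b10⊕b11⊕b14⊕b15⊕b18⊕b19⊕b22⊕b23⊕b26⊕b27⊕b30⊕b31 = 1⊕1⊕0⊕0⊕1⊕1⊕0⊕1⊕1⊕0⊕0⊕0⊕0⊕1⊕1⊕1 = 1
s4: b4⊕b5⊕b6⊕b7⊕b12⊕b13⊕b14⊕b15⊕b20⊕b21⊕b22⊕b23⊕b28⊕b29⊕b30⊕b31 = 0⊕0⊕0⊕0⊕0⊕1⊕0⊕1⊕1⊕1⊕0⊕0⊕0⊕1⊕1⊕1 = 1
s8: b8⊕b9⊕b10⊕b11⊕b12⊕b13⊕b14⊕b15⊕b24⊕b25⊕b26⊕b27⊕b28⊕b29⊕b30⊕b31 = 1⊕0⊕1⊕1⊕0⊕1⊕0⊕1⊕0⊕0⊕0⊕1⊕0⊕1⊕1⊕1 = 1
s16: b16⊕b17⊕b18⊕b19⊕b20⊕b21⊕b22⊕b23⊕b24⊕b25⊕b26⊕b27⊕b28⊕b29⊕b30⊕b31 = 0⊕0⊕1⊕0⊕1⊕1⊕0⊕0⊕0⊕0⊕0⊕1⊕0⊕1⊕1⊕1 = 1
Syndrome (s16...s1) = 11110 → position 30.
Flip bit 30: corrected codeword = 0110000101101010010110000010101
Data bits at positions 3,5,6,7,9,10,11,12,13,14,15,17,18,19,20,21,22,23,24,25,26,27,28,29,30,31: 10000110101010110000010101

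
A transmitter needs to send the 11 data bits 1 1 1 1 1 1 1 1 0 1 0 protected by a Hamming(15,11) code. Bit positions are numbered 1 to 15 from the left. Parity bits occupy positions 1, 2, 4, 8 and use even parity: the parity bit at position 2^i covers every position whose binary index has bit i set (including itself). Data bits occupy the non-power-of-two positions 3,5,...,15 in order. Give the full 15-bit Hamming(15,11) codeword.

Place data bits at non-power-of-two positions: b3=1, b5=1, b6=1, b7=1, b9=1, b10=1, b11=1, b12=1, b13=0, b14=1, b15=0.
p1 = XOR of data positions {3,5,7,9,11,13,15} = 1⊕1⊕1⊕1⊕1⊕0⊕0 = 1
p2 = XOR of data positions {3,6,7,10,11,14,15} = 1⊕1⊕1⊕1⊕1⊕1⊕0 = 0
p4 = XOR of data positions {5,6,7,12,13,14,15} = 1⊕1⊕1⊕1⊕0⊕1⊕0 = 1
p8 = XOR of data positions {9,10,11,12,13,14,15} = 1⊕1⊕1⊕1⊕0⊕1⊕0 = 1
Codeword b1..b15 = 101111111111010

101111111111010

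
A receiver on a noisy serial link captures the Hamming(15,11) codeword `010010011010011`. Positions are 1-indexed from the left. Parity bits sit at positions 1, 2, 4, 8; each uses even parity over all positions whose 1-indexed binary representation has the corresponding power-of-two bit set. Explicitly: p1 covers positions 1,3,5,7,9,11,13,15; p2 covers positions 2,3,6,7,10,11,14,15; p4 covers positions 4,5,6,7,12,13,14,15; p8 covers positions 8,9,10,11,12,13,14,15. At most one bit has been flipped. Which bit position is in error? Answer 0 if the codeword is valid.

12

s1: b1⊕b3⊕b5⊕b7⊕b9⊕b11⊕b13⊕b15 = 0⊕0⊕1⊕0⊕1⊕1⊕0⊕1 = 0
s2: b2⊕b3⊕b6⊕b7⊕b10⊕b11⊕b14⊕b15 = 1⊕0⊕0⊕0⊕0⊕1⊕1⊕1 = 0
s4: b4⊕b5⊕b6⊕b7⊕b12⊕b13⊕b14⊕b15 = 0⊕1⊕0⊕0⊕0⊕0⊕1⊕1 = 1
s8: b8⊕b9⊕b10⊕b11⊕b12⊕b13⊕b14⊕b15 = 1⊕1⊕0⊕1⊕0⊕0⊕1⊕1 = 1
Syndrome (s8...s1) = 1100 → position 12.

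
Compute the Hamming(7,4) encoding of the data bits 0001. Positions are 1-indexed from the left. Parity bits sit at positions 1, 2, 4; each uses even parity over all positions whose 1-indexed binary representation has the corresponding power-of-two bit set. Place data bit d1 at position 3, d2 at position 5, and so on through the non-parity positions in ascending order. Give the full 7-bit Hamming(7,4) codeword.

Place data bits at non-power-of-two positions: b3=0, b5=0, b6=0, b7=1.
p1 = XOR of data positions {3,5,7} = 0⊕0⊕1 = 1
p2 = XOR of data positions {3,6,7} = 0⊕0⊕1 = 1
p4 = XOR of data positions {5,6,7} = 0⊕0⊕1 = 1
Codeword b1..b7 = 1101001

1101001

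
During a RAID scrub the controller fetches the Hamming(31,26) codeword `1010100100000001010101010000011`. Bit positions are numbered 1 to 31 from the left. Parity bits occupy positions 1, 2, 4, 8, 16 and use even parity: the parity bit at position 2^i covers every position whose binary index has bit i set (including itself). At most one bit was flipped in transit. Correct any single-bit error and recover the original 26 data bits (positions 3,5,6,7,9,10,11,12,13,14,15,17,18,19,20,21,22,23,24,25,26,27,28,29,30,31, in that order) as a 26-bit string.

s1: b1⊕b3⊕b5⊕b7⊕b9⊕b11⊕b13⊕b15⊕b17⊕b19⊕b21⊕b23⊕b25⊕b27⊕b29⊕b31 = 1⊕1⊕1⊕0⊕0⊕0⊕0⊕0⊕0⊕0⊕0⊕0⊕0⊕0⊕0⊕1 = 0
s2: b2⊕b3⊕b6⊕b7⊕b10⊕b11⊕b14⊕b15⊕b18⊕b19⊕b22⊕b23⊕b26⊕b27⊕b30⊕b31 = 0⊕1⊕0⊕0⊕0⊕0⊕0⊕0⊕1⊕0⊕1⊕0⊕0⊕0⊕1⊕1 = 1
s4: b4⊕b5⊕b6⊕b7⊕b12⊕b13⊕b14⊕b15⊕b20⊕b21⊕b22⊕b23⊕b28⊕b29⊕b30⊕b31 = 0⊕1⊕0⊕0⊕0⊕0⊕0⊕0⊕1⊕0⊕1⊕0⊕0⊕0⊕1⊕1 = 1
s8: b8⊕b9⊕b10⊕b11⊕b12⊕b13⊕b14⊕b15⊕b24⊕b25⊕b26⊕b27⊕b28⊕b29⊕b30⊕b31 = 1⊕0⊕0⊕0⊕0⊕0⊕0⊕0⊕1⊕0⊕0⊕0⊕0⊕0⊕1⊕1 = 0
s16: b16⊕b17⊕b18⊕b19⊕b20⊕b21⊕b22⊕b23⊕b24⊕b25⊕b26⊕b27⊕b28⊕b29⊕b30⊕b31 = 1⊕0⊕1⊕0⊕1⊕0⊕1⊕0⊕1⊕0⊕0⊕0⊕0⊕0⊕1⊕1 = 1
Syndrome (s16...s1) = 10110 → position 22.
Flip bit 22: corrected codeword = 1010100100000001010100010000011
Data bits at positions 3,5,6,7,9,10,11,12,13,14,15,17,18,19,20,21,22,23,24,25,26,27,28,29,30,31: 11000000000010100010000011

11000000000010100010000011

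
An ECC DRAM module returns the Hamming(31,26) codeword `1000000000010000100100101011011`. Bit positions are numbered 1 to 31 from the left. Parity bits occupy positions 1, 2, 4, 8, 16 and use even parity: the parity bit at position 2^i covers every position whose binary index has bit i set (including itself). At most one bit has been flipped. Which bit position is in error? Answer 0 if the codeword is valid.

s1: b1⊕b3⊕b5⊕b7⊕b9⊕b11⊕b13⊕b15⊕b17⊕b19⊕b21⊕b23⊕b25⊕b27⊕b29⊕b31 = 1⊕0⊕0⊕0⊕0⊕0⊕0⊕0⊕1⊕0⊕0⊕1⊕1⊕1⊕0⊕1 = 0
s2: b2⊕b3⊕b6⊕b7⊕b10⊕b11⊕b14⊕b15⊕b18⊕b19⊕b22⊕b23⊕b26⊕b27⊕b30⊕b31 = 0⊕0⊕0⊕0⊕0⊕0⊕0⊕0⊕0⊕0⊕0⊕1⊕0⊕1⊕1⊕1 = 0
s4: b4⊕b5⊕b6⊕b7⊕b12⊕b13⊕b14⊕b15⊕b20⊕b21⊕b22⊕b23⊕b28⊕b29⊕b30⊕b31 = 0⊕0⊕0⊕0⊕1⊕0⊕0⊕0⊕1⊕0⊕0⊕1⊕1⊕0⊕1⊕1 = 0
s8: b8⊕b9⊕b10⊕b11⊕b12⊕b13⊕b14⊕b15⊕b24⊕b25⊕b26⊕b27⊕b28⊕b29⊕b30⊕b31 = 0⊕0⊕0⊕0⊕1⊕0⊕0⊕0⊕0⊕1⊕0⊕1⊕1⊕0⊕1⊕1 = 0
s16: b16⊕b17⊕b18⊕b19⊕b20⊕b21⊕b22⊕b23⊕b24⊕b25⊕b26⊕b27⊕b28⊕b29⊕b30⊕b31 = 0⊕1⊕0⊕0⊕1⊕0⊕0⊕1⊕0⊕1⊕0⊕1⊕1⊕0⊕1⊕1 = 0
Syndrome (s16...s1) = 00000 → position 0 (no error).

0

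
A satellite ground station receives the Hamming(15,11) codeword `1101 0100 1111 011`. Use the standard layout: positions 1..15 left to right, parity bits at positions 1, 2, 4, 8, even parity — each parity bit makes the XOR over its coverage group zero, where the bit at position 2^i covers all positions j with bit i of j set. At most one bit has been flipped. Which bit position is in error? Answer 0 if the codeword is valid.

4

s1: b1⊕b3⊕b5⊕b7⊕b9⊕b11⊕b13⊕b15 = 1⊕0⊕0⊕0⊕1⊕1⊕0⊕1 = 0
s2: b2⊕b3⊕b6⊕b7⊕b10⊕b11⊕b14⊕b15 = 1⊕0⊕1⊕0⊕1⊕1⊕1⊕1 = 0
s4: b4⊕b5⊕b6⊕b7⊕b12⊕b13⊕b14⊕b15 = 1⊕0⊕1⊕0⊕1⊕0⊕1⊕1 = 1
s8: b8⊕b9⊕b10⊕b11⊕b12⊕b13⊕b14⊕b15 = 0⊕1⊕1⊕1⊕1⊕0⊕1⊕1 = 0
Syndrome (s8...s1) = 0100 → position 4.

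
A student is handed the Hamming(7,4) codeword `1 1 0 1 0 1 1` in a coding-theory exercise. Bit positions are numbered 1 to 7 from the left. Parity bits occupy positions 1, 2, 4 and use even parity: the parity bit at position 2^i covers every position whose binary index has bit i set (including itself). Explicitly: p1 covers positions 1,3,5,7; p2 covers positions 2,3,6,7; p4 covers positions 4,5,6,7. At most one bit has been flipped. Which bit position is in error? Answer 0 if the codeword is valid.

6

s1: b1⊕b3⊕b5⊕b7 = 1⊕0⊕0⊕1 = 0
s2: b2⊕b3⊕b6⊕b7 = 1⊕0⊕1⊕1 = 1
s4: b4⊕b5⊕b6⊕b7 = 1⊕0⊕1⊕1 = 1
Syndrome (s4...s1) = 110 → position 6.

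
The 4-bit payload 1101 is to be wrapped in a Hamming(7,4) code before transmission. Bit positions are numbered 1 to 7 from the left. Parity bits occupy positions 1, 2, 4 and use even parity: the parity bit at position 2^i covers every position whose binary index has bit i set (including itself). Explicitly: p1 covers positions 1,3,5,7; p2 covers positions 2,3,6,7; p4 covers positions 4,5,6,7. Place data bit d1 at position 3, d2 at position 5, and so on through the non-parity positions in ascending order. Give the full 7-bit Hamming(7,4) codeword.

1010101

Place data bits at non-power-of-two positions: b3=1, b5=1, b6=0, b7=1.
p1 = XOR of data positions {3,5,7} = 1⊕1⊕1 = 1
p2 = XOR of data positions {3,6,7} = 1⊕0⊕1 = 0
p4 = XOR of data positions {5,6,7} = 1⊕0⊕1 = 0
Codeword b1..b7 = 1010101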